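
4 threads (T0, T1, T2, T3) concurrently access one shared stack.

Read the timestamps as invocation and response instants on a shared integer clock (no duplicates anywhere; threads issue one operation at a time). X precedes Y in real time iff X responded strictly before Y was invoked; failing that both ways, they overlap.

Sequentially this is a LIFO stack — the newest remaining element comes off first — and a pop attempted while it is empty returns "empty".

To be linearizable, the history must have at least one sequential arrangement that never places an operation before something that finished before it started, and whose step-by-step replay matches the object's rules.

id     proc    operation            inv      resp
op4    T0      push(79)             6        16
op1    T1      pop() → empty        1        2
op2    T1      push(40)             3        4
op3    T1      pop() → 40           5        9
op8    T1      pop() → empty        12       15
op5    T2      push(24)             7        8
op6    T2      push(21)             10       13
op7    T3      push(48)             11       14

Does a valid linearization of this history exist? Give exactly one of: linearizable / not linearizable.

already the first 15 events (up to op8's response at time 15) admit no linearization; the first 14 still do
every one of the 12 real-time-consistent orders over 7 completed stack ops fails the sequential spec
completion choices over the 1 pending operation (op4) were checked; none helps
e.g. op1, op2, op3, op5, op6, op7, op8 (pending dropped): illegal at step 7, since op8 pop() → empty cannot apply there
e.g. op1, op2, op3, op5, op6, op8, op7 (pending dropped): illegal at step 6, since op8 pop() → empty cannot apply there

not linearizable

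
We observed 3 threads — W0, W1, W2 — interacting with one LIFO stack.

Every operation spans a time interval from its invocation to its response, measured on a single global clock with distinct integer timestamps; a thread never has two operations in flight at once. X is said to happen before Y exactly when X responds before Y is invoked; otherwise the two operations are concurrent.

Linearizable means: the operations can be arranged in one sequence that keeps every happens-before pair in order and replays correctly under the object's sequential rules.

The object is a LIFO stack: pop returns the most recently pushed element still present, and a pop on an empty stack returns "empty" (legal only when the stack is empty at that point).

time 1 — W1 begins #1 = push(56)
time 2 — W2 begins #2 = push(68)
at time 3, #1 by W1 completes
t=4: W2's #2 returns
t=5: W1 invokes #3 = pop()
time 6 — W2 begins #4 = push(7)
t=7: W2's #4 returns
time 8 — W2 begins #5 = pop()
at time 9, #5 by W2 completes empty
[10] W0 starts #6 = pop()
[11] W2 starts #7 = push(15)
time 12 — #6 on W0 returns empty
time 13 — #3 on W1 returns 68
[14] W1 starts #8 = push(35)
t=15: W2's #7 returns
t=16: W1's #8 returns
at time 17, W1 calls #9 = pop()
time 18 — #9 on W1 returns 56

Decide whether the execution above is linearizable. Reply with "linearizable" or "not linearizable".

through event 8 a valid linearization exists; event 9 (#5 responding at time 9) ends that
every one of the 2 real-time-consistent orders over 4 completed LIFO stack ops fails the sequential spec
including or dropping the 1 pending operation (#3) in any combination fails
e.g. #1, #2, #4, #5 (pending dropped): illegal at step 4, since #5 pop() → empty cannot apply there
e.g. #2, #1, #4, #5 (pending dropped): illegal at step 4, since #5 pop() → empty cannot apply there

not linearizable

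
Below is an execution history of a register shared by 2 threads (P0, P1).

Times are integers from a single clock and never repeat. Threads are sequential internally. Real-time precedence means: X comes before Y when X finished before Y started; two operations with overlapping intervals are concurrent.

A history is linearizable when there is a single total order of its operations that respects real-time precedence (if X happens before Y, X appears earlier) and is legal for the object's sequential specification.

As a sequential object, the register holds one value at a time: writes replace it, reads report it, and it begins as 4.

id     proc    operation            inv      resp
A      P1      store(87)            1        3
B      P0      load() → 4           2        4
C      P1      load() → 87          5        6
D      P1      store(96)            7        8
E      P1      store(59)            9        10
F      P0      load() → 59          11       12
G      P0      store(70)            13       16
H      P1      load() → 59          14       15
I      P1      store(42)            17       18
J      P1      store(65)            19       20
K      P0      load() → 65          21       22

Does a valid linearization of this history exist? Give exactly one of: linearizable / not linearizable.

a witness: B, A, C, D, E, F, H, G, I, J, K
step 1: B load() → 4 — value 4
step 2: A store(87) — value 87
step 3: C load() → 87 — value 87
step 4: D store(96) — value 96
step 5: E store(59) — value 59
step 6: F load() → 59 — value 59
step 7: H load() → 59 — value 59
step 8: G store(70) — value 70
step 9: I store(42) — value 42
step 10: J store(65) — value 65
step 11: K load() → 65 — value 65

linearizable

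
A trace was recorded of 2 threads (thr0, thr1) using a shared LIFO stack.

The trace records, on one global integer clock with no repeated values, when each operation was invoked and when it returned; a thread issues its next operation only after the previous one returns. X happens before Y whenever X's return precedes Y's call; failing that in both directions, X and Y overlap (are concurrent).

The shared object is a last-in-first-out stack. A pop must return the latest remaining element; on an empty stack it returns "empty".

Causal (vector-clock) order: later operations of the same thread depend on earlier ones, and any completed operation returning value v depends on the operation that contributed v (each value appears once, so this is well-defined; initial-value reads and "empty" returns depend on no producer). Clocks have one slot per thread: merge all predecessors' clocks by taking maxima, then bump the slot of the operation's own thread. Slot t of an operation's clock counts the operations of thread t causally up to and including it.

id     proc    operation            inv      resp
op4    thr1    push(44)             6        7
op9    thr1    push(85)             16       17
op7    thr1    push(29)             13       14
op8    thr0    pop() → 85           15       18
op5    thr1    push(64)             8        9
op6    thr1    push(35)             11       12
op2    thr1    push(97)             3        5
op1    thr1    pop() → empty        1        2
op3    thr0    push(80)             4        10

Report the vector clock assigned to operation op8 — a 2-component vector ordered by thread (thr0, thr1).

(2, 7)

invoked at 1, op1 has no predecessors; its own thr1 bump gives (0, 1)
invoked at 4, op3 has no predecessors; its own thr0 bump gives (1, 0)
op2, invoked 3, takes VC(op1)=(0, 1) under max, adds 1 for thr1 → (0, 2)
op4, invoked 6, takes VC(op2)=(0, 2) under max, adds 1 for thr1 → (0, 3)
op5, invoked 8, takes VC(op4)=(0, 3) under max, adds 1 for thr1 → (0, 4)
op6, invoked 11, takes VC(op5)=(0, 4) under max, adds 1 for thr1 → (0, 5)
op7, invoked 13, takes VC(op6)=(0, 5) under max, adds 1 for thr1 → (0, 6)
op9, invoked 16, takes VC(op7)=(0, 6) under max, adds 1 for thr1 → (0, 7)
op8, invoked 15, takes VC(op3)=(1, 0), VC(op9)=(0, 7) under max, adds 1 for thr0 → (2, 7)
target: VC(op8) = (2, 7)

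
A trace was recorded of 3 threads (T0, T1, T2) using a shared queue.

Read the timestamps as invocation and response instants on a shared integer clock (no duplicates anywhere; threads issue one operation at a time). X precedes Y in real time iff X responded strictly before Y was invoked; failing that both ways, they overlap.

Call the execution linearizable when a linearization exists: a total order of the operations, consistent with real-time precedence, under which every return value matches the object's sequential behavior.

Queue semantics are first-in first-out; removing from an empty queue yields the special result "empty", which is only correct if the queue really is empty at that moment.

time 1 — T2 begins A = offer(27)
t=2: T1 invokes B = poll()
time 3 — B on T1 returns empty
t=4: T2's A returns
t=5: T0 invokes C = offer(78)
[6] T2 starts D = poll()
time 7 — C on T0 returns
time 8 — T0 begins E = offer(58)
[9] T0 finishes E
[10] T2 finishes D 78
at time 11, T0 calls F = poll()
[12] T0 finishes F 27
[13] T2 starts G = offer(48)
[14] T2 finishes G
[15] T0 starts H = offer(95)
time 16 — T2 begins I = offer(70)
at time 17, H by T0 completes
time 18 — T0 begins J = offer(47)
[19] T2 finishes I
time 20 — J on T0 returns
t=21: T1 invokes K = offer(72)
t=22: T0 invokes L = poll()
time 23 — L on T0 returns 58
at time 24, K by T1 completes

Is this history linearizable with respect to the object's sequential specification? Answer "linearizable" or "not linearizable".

events 1..9 are fine; event 10 — the response of D at time 10 — makes the prefix non-linearizable
6 orders of the 5 completed queue ops respect real time; none is legal
for example A, B, C, D, E fails at step 2: B poll() → empty is not legal there
for example A, B, C, E, D fails at step 2: B poll() → empty is not legal there

not linearizable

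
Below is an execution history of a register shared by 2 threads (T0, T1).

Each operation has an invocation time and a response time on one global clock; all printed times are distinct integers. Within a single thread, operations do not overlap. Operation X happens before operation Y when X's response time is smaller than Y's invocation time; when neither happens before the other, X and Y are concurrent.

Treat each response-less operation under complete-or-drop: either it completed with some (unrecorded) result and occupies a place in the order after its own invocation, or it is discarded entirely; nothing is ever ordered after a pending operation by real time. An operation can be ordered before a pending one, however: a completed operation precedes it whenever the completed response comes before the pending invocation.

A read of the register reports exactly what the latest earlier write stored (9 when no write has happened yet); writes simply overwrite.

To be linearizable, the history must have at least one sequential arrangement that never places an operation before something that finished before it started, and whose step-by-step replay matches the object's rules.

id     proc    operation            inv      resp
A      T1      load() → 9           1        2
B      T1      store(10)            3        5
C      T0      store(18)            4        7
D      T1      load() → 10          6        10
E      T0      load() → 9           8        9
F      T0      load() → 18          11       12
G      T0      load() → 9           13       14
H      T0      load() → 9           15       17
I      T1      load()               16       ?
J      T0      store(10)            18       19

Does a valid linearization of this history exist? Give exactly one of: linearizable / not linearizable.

through event 8 a valid linearization exists; event 9 (E responding at time 9) ends that
no legal order exists: 2 real-time-consistent candidates over 4 completed register operations, all rejected
including or dropping the 1 pending operation (D) in any combination fails
sample order A, B, C, E (pending dropped) stalls at step 4 — E load() → 9 has no legal effect
sample order A, C, B, E (pending dropped) stalls at step 4 — E load() → 9 has no legal effect

not linearizable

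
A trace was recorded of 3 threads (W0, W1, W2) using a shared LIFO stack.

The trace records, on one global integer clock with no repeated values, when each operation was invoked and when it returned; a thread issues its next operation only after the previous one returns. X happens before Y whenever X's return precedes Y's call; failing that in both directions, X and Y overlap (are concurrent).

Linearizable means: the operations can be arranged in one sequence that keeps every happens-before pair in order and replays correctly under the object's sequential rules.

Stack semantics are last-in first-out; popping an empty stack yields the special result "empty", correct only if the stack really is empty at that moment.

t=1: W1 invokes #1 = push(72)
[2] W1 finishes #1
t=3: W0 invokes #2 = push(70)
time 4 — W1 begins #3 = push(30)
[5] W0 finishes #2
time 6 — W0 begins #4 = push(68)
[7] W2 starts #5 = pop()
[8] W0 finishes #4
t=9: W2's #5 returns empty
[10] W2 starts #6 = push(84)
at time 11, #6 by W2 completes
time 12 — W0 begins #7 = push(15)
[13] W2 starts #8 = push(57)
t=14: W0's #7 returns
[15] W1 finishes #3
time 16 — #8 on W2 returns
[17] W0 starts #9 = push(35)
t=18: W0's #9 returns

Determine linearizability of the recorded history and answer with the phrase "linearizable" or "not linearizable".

events 1..8 are fine; event 9 — the response of #5 at time 9 — makes the prefix non-linearizable
real-time-consistent orders of the 4 completed operations: 2 — all fail the LIFO stack replay
no escape via the 1 pending operation (#3): every completion choice fails
one such order, #1, #2, #4, #5 (pending dropped), breaks at step 4 where #5 pop() → empty is illegal
one such order, #1, #2, #5, #4 (pending dropped), breaks at step 3 where #5 pop() → empty is illegal

not linearizable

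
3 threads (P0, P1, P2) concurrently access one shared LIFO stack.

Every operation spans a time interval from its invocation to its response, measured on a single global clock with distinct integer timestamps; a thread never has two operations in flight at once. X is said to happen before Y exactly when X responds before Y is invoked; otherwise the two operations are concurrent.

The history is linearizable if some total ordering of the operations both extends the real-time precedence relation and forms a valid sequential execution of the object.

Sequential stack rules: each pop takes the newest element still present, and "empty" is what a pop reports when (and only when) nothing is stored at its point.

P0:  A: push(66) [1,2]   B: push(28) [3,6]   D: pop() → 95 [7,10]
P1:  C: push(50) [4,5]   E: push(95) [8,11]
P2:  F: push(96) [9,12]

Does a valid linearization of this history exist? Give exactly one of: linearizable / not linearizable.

witness order: A, B, C, E, D, F
after step 1 (A push(66)): stack <66>
after step 2 (B push(28)): stack <66,28>
after step 3 (C push(50)): stack <66,28,50>
after step 4 (E push(95)): stack <66,28,50,95>
after step 5 (D pop() → 95): stack <66,28,50>
after step 6 (F push(96)): stack <66,28,50,96>

linearizable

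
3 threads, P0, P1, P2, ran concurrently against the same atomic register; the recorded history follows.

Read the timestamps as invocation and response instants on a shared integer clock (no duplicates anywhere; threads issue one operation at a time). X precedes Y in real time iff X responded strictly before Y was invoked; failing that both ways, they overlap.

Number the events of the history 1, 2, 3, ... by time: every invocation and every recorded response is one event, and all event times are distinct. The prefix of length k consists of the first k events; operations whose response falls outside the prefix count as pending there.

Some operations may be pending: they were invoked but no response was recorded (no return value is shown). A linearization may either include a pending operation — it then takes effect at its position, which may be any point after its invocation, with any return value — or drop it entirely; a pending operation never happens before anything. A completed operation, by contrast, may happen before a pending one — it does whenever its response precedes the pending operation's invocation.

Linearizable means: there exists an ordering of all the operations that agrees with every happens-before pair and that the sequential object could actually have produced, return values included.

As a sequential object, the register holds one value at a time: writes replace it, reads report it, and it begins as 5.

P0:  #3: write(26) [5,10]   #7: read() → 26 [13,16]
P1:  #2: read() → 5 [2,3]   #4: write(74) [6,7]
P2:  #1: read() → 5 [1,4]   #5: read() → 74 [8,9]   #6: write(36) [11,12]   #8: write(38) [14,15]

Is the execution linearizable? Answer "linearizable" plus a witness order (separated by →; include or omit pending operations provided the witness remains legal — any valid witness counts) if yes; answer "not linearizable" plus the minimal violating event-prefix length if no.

the violation lands at event 16, #7's response at time 16: events 1..15 linearize, events 1..16 do not
real-time-consistent orders of the 8 completed operations: 12 — all fail the atomic register replay
sample order #1, #2, #3, #4, #5, #6, #7, #8 stalls at step 7 — #7 read() → 26 has no legal effect
sample order #1, #2, #3, #4, #5, #6, #8, #7 stalls at step 8 — #7 read() → 26 has no legal effect

not linearizable — minimal violating prefix: 16 events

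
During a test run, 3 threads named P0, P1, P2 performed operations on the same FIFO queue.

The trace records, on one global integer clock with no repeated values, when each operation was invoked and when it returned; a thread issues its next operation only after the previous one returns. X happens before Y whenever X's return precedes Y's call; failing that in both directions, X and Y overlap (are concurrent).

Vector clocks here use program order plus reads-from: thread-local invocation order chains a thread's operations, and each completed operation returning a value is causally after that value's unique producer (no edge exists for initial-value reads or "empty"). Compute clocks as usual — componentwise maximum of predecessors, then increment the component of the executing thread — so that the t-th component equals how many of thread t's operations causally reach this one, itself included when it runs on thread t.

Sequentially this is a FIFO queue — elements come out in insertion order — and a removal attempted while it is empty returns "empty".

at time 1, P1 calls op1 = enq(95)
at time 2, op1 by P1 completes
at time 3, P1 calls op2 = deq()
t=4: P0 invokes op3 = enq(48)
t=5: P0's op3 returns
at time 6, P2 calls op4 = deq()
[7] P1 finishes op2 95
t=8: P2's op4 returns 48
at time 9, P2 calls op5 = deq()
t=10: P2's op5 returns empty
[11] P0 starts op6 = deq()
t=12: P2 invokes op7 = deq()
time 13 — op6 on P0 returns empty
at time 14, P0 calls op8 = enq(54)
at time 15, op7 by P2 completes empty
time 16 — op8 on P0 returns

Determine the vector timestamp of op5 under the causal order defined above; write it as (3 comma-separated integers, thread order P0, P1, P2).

(1, 0, 2)

VC(op1, invoked at 1): no causal predecessors; +1 on P1 → (0, 1, 0)
VC(op3, invoked at 4): no causal predecessors; +1 on P0 → (1, 0, 0)
from VC(op1)=(0, 1, 0), op2 (invoked 3) maxes components and bumps P1 → (0, 2, 0)
from VC(op3)=(1, 0, 0), op4 (invoked 6) maxes components and bumps P2 → (1, 0, 1)
from VC(op3)=(1, 0, 0), op6 (invoked 11) maxes components and bumps P0 → (2, 0, 0)
from VC(op4)=(1, 0, 1), op5 (invoked 9) maxes components and bumps P2 → (1, 0, 2)
from VC(op6)=(2, 0, 0), op8 (invoked 14) maxes components and bumps P0 → (3, 0, 0)
from VC(op5)=(1, 0, 2), op7 (invoked 12) maxes components and bumps P2 → (1, 0, 3)
target: VC(op5) = (1, 0, 2)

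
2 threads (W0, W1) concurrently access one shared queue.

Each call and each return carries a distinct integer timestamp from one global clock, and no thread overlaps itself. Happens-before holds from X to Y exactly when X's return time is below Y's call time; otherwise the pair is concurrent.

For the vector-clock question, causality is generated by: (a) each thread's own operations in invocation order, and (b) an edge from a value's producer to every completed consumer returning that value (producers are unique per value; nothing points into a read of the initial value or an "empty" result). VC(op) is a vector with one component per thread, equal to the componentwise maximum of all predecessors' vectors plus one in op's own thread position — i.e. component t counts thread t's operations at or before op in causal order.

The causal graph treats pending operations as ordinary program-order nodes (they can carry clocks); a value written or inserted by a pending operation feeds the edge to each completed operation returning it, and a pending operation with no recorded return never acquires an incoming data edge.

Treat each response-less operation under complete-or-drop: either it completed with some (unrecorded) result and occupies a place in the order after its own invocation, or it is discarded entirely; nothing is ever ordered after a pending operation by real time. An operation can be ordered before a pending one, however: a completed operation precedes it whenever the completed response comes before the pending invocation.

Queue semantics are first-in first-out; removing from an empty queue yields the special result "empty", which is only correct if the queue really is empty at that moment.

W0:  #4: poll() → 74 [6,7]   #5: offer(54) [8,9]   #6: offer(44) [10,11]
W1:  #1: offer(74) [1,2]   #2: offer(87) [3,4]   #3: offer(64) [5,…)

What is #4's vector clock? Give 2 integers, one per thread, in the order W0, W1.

#1, invoked 1, has no incoming edges; only W1's bump applies → (0, 1)
#2 (invocation 3): componentwise max over VC(#1)=(0, 1), +1 at W1, giving (0, 2)
#4 (invocation 6): componentwise max over VC(#1)=(0, 1), +1 at W0, giving (1, 1)
#3 (invocation 5): componentwise max over VC(#2)=(0, 2), +1 at W1, giving (0, 3)
#5 (invocation 8): componentwise max over VC(#4)=(1, 1), +1 at W0, giving (2, 1)
#6 (invocation 10): componentwise max over VC(#5)=(2, 1), +1 at W0, giving (3, 1)
target: VC(#4) = (1, 1)

(1, 1)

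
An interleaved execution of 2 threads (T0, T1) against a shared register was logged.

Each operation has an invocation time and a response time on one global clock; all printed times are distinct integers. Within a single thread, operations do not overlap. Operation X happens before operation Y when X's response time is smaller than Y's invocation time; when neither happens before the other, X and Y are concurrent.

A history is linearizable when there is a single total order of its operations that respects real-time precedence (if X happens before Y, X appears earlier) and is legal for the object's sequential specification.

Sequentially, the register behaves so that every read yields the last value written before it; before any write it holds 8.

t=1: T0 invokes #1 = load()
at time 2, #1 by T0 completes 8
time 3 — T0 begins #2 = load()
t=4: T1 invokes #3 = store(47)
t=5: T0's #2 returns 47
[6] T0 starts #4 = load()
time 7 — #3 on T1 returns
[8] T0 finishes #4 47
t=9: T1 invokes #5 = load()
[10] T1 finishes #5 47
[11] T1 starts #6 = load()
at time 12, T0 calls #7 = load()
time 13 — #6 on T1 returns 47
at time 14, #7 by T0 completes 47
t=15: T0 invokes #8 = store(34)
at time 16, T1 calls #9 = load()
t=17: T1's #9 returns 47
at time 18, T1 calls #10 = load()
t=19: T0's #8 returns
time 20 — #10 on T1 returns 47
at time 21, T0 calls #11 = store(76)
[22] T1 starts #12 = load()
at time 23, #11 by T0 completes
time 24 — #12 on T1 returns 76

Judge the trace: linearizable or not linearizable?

a witness: #1, #3, #2, #4, #5, #6, #7, #9, #10, #8, #11, #12
1. #1 load() → 8, leaving value 8
2. #3 store(47), leaving value 47
3. #2 load() → 47, leaving value 47
4. #4 load() → 47, leaving value 47
5. #5 load() → 47, leaving value 47
6. #6 load() → 47, leaving value 47
7. #7 load() → 47, leaving value 47
8. #9 load() → 47, leaving value 47
9. #10 load() → 47, leaving value 47
10. #8 store(34), leaving value 34
11. #11 store(76), leaving value 76
12. #12 load() → 76, leaving value 76

linearizable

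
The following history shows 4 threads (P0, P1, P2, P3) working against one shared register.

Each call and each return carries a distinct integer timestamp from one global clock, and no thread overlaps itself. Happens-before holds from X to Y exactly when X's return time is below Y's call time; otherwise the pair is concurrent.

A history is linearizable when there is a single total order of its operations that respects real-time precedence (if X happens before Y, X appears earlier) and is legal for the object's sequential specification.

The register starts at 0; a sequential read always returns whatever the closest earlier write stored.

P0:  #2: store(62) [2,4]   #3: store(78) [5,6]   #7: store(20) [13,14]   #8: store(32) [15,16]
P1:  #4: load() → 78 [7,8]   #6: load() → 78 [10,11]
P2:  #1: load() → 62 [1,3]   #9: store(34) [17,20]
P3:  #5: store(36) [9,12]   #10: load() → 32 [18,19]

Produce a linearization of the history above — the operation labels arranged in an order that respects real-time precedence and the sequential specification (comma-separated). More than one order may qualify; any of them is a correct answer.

#2, #1, #3, #4, #6, #5, #7, #8, #10, #9

step 1: #2 store(62) — value 62
step 2: #1 load() → 62 — value 62
step 3: #3 store(78) — value 78
step 4: #4 load() → 78 — value 78
step 5: #6 load() → 78 — value 78
step 6: #5 store(36) — value 36
step 7: #7 store(20) — value 20
step 8: #8 store(32) — value 32
step 9: #10 load() → 32 — value 32
step 10: #9 store(34) — value 34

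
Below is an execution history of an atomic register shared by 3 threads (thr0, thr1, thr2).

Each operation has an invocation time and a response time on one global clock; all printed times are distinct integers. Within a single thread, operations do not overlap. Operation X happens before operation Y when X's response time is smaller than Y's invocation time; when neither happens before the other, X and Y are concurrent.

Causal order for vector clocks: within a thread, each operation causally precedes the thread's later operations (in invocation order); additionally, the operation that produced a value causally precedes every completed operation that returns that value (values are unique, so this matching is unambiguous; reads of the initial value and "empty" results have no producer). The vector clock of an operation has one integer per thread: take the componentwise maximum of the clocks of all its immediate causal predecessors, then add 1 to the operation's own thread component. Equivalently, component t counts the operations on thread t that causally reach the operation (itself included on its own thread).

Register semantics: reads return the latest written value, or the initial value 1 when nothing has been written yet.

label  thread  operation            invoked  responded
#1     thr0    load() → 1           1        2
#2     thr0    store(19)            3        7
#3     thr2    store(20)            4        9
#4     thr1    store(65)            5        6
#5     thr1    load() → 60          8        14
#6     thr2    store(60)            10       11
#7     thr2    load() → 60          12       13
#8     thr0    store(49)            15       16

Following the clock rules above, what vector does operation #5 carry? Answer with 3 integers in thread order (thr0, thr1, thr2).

(0, 2, 2)

no predecessors for #3 (invoked 4): thr2 increments from zero → (0, 0, 1)
no predecessors for #4 (invoked 5): thr1 increments from zero → (0, 1, 0)
no predecessors for #1 (invoked 1): thr0 increments from zero → (1, 0, 0)
merge at #6 (invoked 10): VC(#3)=(0, 0, 1), own-thread bump on thr2 → (0, 0, 2)
merge at #2 (invoked 3): VC(#1)=(1, 0, 0), own-thread bump on thr0 → (2, 0, 0)
merge at #7 (invoked 12): VC(#6)=(0, 0, 2), own-thread bump on thr2 → (0, 0, 3)
merge at #8 (invoked 15): VC(#2)=(2, 0, 0), own-thread bump on thr0 → (3, 0, 0)
merge at #5 (invoked 8): VC(#4)=(0, 1, 0), VC(#6)=(0, 0, 2), own-thread bump on thr1 → (0, 2, 2)
target: VC(#5) = (0, 2, 2)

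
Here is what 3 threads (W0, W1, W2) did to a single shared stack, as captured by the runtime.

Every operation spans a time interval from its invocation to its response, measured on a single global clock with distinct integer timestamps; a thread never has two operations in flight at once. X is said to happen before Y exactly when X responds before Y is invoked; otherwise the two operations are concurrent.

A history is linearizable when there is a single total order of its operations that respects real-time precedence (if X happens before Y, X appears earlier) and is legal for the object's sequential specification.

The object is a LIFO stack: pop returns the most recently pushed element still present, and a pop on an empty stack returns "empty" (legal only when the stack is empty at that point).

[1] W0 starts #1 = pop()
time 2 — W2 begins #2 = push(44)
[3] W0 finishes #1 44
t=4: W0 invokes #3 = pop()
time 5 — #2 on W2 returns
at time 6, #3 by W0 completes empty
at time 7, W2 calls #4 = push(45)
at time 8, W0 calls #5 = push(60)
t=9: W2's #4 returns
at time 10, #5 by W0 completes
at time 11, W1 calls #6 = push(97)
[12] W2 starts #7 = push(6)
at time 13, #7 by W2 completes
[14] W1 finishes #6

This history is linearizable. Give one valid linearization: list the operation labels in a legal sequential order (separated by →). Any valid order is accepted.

after step 1 (#2 push(44)): stack <44>
after step 2 (#1 pop() → 44): stack <>
after step 3 (#3 pop() → empty): stack <>
after step 4 (#4 push(45)): stack <45>
after step 5 (#5 push(60)): stack <45,60>
after step 6 (#6 push(97)): stack <45,60,97>
after step 7 (#7 push(6)): stack <45,60,97,6>

#2 → #1 → #3 → #4 → #5 → #6 → #7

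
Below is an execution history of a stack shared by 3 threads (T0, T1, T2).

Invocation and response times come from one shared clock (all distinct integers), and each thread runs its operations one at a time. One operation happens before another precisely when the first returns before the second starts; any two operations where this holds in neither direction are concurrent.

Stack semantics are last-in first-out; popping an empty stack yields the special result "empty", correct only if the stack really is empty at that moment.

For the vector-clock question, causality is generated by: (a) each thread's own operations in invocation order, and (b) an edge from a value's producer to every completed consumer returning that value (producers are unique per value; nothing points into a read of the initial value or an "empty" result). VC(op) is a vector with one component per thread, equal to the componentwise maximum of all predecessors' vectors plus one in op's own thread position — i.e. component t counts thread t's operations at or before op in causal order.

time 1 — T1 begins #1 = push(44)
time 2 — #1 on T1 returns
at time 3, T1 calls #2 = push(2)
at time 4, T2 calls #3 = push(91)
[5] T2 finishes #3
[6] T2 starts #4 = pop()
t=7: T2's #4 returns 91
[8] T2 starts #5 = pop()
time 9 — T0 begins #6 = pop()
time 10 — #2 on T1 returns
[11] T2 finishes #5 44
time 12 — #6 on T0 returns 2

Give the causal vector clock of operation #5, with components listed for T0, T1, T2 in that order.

(0, 1, 3)

#3, invoked 4, has no incoming edges; only T2's bump applies → (0, 0, 1)
#1, invoked 1, has no incoming edges; only T1's bump applies → (0, 1, 0)
invoked at 6, #4 merges VC(#3)=(0, 0, 1) and bumps T2's slot → (0, 0, 2)
invoked at 3, #2 merges VC(#1)=(0, 1, 0) and bumps T1's slot → (0, 2, 0)
invoked at 9, #6 merges VC(#2)=(0, 2, 0) and bumps T0's slot → (1, 2, 0)
invoked at 8, #5 merges VC(#1)=(0, 1, 0), VC(#4)=(0, 0, 2) and bumps T2's slot → (0, 1, 3)
target: VC(#5) = (0, 1, 3)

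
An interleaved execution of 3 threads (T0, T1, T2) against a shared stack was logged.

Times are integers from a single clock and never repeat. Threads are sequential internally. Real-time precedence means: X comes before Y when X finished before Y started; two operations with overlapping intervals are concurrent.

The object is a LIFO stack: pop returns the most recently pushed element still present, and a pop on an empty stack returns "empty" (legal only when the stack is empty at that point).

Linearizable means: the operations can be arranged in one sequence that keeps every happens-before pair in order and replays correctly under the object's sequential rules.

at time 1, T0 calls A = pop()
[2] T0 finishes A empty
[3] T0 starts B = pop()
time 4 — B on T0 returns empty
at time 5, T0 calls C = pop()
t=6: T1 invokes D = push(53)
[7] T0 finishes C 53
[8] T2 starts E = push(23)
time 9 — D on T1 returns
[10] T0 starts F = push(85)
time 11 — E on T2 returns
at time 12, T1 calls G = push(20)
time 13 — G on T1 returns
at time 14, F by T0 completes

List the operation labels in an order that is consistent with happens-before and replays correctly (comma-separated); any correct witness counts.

A, B, D, C, E, F, G

step 1: A pop() → empty — stack <>
step 2: B pop() → empty — stack <>
step 3: D push(53) — stack <53>
step 4: C pop() → 53 — stack <>
step 5: E push(23) — stack <23>
step 6: F push(85) — stack <23,85>
step 7: G push(20) — stack <23,85,20>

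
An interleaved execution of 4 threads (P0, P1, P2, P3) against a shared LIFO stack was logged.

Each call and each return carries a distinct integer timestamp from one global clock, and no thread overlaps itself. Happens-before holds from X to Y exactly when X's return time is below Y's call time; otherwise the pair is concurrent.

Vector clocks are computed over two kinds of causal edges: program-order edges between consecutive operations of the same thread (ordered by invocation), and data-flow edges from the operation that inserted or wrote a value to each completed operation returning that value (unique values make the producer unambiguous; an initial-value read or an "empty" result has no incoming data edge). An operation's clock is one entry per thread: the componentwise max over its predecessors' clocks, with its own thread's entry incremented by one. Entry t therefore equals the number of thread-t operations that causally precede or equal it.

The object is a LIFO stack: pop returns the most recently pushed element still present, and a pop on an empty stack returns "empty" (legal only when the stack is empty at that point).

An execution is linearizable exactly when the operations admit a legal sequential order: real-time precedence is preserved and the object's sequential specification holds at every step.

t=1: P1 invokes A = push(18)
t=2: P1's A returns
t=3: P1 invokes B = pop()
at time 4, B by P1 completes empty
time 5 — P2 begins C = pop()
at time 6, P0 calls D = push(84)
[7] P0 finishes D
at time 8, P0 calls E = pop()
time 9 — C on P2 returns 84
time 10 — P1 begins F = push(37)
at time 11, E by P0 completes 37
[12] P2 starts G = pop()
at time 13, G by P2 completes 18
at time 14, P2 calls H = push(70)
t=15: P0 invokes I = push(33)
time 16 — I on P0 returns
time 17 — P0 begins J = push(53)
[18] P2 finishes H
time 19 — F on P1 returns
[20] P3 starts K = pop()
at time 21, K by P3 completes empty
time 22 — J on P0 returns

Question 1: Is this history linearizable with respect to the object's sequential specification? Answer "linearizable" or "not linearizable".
not linearizable

cut after 3 events: linearizable; cut after 4 events (B responds, time 4): not linearizable
the sole real-time-consistent order of 2 completed operations fails the LIFO stack replay
e.g. A, B: illegal at step 2, since B pop() → empty cannot apply there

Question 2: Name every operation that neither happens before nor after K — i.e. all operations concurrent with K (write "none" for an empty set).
J

K runs from 20 to 21; window-overlapping ops are concurrent
A [1,2]: before
B [3,4]: before
C [5,9]: before
D [6,7]: before
E [8,11]: before
F [10,19]: before
G [12,13]: before
H [14,18]: before
I [15,16]: before
J [17,22]: concurrent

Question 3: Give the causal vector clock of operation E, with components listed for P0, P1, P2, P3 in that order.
(2, 3, 0, 0)

VC(K, invoked at 20): no causal predecessors; +1 on P3 → (0, 0, 0, 1)
VC(A, invoked at 1): no causal predecessors; +1 on P1 → (0, 1, 0, 0)
VC(D, invoked at 6): no causal predecessors; +1 on P0 → (1, 0, 0, 0)
B (invocation 3): componentwise max over VC(A)=(0, 1, 0, 0), +1 at P1, giving (0, 2, 0, 0)
C (invocation 5): componentwise max over VC(D)=(1, 0, 0, 0), +1 at P2, giving (1, 0, 1, 0)
F (invocation 10): componentwise max over VC(B)=(0, 2, 0, 0), +1 at P1, giving (0, 3, 0, 0)
G (invocation 12): componentwise max over VC(A)=(0, 1, 0, 0), VC(C)=(1, 0, 1, 0), +1 at P2, giving (1, 1, 2, 0)
H (invocation 14): componentwise max over VC(G)=(1, 1, 2, 0), +1 at P2, giving (1, 1, 3, 0)
E (invocation 8): componentwise max over VC(D)=(1, 0, 0, 0), VC(F)=(0, 3, 0, 0), +1 at P0, giving (2, 3, 0, 0)
I (invocation 15): componentwise max over VC(E)=(2, 3, 0, 0), +1 at P0, giving (3, 3, 0, 0)
J (invocation 17): componentwise max over VC(I)=(3, 3, 0, 0), +1 at P0, giving (4, 3, 0, 0)
target: VC(E) = (2, 3, 0, 0)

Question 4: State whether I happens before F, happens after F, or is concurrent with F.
concurrent

I spans [15,16], F spans [10,19]
the intervals overlap in both directions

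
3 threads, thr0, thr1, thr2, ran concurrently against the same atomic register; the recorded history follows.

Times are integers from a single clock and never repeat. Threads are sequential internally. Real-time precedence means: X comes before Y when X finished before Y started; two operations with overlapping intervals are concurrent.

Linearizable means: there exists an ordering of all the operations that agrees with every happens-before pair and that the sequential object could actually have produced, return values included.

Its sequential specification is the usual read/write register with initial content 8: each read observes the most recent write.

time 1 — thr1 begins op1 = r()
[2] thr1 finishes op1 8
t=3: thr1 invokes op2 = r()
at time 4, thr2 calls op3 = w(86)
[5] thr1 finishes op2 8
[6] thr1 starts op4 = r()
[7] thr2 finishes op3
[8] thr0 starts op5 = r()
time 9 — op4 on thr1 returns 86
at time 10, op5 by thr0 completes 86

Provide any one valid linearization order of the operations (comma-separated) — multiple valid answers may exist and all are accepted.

after step 1 (op1 r() → 8): value 8
after step 2 (op2 r() → 8): value 8
after step 3 (op3 w(86)): value 86
after step 4 (op4 r() → 86): value 86
after step 5 (op5 r() → 86): value 86

op1, op2, op3, op4, op5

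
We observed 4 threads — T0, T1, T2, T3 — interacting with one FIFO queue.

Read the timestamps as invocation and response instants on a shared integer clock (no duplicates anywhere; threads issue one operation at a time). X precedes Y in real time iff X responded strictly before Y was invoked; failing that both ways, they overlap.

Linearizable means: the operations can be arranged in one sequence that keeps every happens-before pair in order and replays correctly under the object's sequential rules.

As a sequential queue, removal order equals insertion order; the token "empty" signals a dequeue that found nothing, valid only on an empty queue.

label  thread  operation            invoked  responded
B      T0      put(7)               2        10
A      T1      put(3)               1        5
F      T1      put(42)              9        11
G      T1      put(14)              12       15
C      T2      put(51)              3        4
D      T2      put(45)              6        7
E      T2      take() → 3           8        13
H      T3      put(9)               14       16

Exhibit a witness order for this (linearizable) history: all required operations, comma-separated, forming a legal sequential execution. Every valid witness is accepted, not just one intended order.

step 1: A put(3) — queue <3>
step 2: B put(7) — queue <3,7>
step 3: C put(51) — queue <3,7,51>
step 4: D put(45) — queue <3,7,51,45>
step 5: E take() → 3 — queue <7,51,45>
step 6: F put(42) — queue <7,51,45,42>
step 7: G put(14) — queue <7,51,45,42,14>
step 8: H put(9) — queue <7,51,45,42,14,9>

A, B, C, D, E, F, G, H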